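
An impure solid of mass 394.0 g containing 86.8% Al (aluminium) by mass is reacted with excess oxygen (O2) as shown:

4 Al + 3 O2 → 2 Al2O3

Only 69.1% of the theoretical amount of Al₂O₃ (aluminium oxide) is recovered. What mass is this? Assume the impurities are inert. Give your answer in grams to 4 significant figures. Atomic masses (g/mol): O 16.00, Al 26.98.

Pure Al available = 394.0 g × 0.868 = 341.99 g.
M(Al) = 26.98 g/mol.
M(Al2O3) = 2(26.98) + 3(16.00) = 101.96 g/mol.
n(Al) = 341.99 g / 26.98 g/mol = 12.676 mol.
From the equation the Al:Al2O3 mole ratio is 4:2, so n(Al2O3) = 12.676 × 2/4 = 6.3379 mol.
Mass of Al2O3 = 6.3379 mol × 101.96 g/mol = 646.21 g.
Actual mass collected = 646.21 g × 0.691 = 446.53 g.

446.5 g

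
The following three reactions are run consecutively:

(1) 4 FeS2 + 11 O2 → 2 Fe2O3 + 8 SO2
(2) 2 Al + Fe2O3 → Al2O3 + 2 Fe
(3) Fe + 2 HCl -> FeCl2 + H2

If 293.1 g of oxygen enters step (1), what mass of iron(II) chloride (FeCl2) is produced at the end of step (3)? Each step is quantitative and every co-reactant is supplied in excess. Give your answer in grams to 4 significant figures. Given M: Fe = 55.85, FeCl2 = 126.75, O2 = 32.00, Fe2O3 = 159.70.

n(O2) = 293.1 / 32.00 = 9.1594 mol.
Reaction (1): O2→Fe2O3 ratio 11:2 ⇒ n(Fe2O3) = 1.6653 mol.
Reaction (2): Fe2O3→Fe ratio 1:2 ⇒ n(Fe) = 3.3307 mol.
Reaction (3): Fe→FeCl2 ratio 1:1 ⇒ n(FeCl2) = 3.3307 mol.
Mass of FeCl2 = 3.3307 × 126.75 = 422.16 g.

422.2 g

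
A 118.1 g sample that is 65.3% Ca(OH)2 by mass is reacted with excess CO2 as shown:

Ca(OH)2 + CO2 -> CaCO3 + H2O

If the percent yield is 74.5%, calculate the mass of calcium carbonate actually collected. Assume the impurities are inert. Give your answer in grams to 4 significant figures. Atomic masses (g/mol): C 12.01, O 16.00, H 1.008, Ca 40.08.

Pure Ca(OH)2 available = 118.1 g × 0.653 = 77.119 g.
M(Ca(OH)2) = 40.08 + 2(16.00) + 2(1.008) = 74.096 g/mol.
M(CaCO3) = 40.08 + 12.01 + 3(16.00) = 100.09 g/mol.
n(Ca(OH)2) = 77.119 g / 74.096 g/mol = 1.0408 mol.
From the equation the Ca(OH)2:CaCO3 mole ratio is 1:1, so n(CaCO3) = 1.0408 × 1/1 = 1.0408 mol.
Mass of CaCO3 = 1.0408 mol × 100.09 g/mol = 104.17 g.
Actual mass collected = 104.17 g × 0.745 = 77.610 g.

77.61 g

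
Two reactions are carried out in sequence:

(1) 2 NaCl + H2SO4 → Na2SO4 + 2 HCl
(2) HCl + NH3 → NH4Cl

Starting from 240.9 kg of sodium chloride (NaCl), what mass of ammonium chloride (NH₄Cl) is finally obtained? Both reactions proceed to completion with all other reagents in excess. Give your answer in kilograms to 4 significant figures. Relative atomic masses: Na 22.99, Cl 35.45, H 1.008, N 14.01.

220.5 kg

M(NaCl) = 22.99 + 35.45 = 58.44 g/mol.
M(NH4Cl) = 14.01 + 4(1.008) + 35.45 = 53.492 g/mol.
240.9 kg = 240900 g.
n(NaCl) = 240900 / 58.44 = 4122.2 mol.
Step 1 gives a 2:2 ratio of NaCl to HCl, so n(HCl) = 4122.2 mol.
In step 2 the HCl:NH4Cl ratio is 1:1, so n(NH4Cl) = 4122.2 mol.
Mass of NH4Cl = 4122.2 × 53.492 = 220500 g = 220.5 kg.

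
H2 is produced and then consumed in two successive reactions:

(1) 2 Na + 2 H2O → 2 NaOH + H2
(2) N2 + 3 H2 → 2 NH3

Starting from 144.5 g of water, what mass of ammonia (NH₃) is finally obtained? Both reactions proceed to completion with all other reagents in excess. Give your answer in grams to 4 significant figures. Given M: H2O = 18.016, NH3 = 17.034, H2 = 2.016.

45.54 g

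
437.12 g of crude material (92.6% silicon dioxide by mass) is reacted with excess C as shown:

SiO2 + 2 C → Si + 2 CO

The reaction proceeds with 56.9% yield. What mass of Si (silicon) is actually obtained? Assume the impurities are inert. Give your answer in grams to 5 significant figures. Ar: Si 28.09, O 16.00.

107.66 g

Pure SiO2 available = 437.12 g × 0.926 = 404.773 g.
M(SiO2) = 28.09 + 2(16.00) = 60.09 g/mol.
M(Si) = 28.09 g/mol.
n(SiO2) = 404.773 g / 60.09 g/mol = 6.73611 mol.
From the equation the SiO2:Si mole ratio is 1:1, so n(Si) = 6.73611 × 1/1 = 6.73611 mol.
Mass of Si = 6.73611 mol × 28.09 g/mol = 189.217 g.
Actual mass collected = 189.217 g × 0.569 = 107.665 g.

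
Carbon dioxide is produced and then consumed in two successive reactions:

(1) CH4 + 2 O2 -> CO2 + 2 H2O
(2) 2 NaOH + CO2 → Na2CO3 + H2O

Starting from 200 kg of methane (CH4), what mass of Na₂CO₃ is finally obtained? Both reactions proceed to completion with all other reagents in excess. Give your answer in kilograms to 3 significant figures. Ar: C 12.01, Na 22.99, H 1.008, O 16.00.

1320 kg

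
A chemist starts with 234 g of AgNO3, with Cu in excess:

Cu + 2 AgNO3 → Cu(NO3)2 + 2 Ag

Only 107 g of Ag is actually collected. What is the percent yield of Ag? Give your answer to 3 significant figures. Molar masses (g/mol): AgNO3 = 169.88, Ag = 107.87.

72.0 %

n(AgNO3) = 234.0 g / 169.88 g/mol = 1.377 mol.
From the equation the AgNO3:Ag mole ratio is 2:2, so n(Ag) = 1.377 × 2/2 = 1.377 mol.
Mass of Ag = 1.377 mol × 107.87 g/mol = 148.6 g.
This is the theoretical yield. Percent yield = 107 g / 148.6 g × 100% = 72.01%.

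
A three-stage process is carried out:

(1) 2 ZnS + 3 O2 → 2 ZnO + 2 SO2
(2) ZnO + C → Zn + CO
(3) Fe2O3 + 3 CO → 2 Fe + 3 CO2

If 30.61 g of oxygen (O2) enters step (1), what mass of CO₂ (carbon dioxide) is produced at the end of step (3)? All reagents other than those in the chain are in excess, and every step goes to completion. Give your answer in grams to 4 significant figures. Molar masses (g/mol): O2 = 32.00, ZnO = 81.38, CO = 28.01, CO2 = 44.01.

n(O2) = 30.61 / 32.00 = 0.95656 mol.
Reaction (1): O2→ZnO ratio 3:2 ⇒ n(ZnO) = 0.63771 mol.
Reaction (2): ZnO→CO ratio 1:1 ⇒ n(CO) = 0.63771 mol.
Reaction (3): CO→CO2 ratio 3:3 ⇒ n(CO2) = 0.63771 mol.
Mass of CO2 = 0.63771 × 44.01 = 28.066 g.

28.07 g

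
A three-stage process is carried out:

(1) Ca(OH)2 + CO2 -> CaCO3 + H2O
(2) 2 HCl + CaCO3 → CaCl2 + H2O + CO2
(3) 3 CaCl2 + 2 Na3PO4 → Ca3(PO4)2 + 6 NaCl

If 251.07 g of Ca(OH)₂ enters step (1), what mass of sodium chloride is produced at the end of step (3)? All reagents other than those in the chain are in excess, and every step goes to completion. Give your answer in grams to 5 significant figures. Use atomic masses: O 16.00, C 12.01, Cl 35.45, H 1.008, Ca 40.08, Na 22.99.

M(Ca(OH)2) = 40.08 + 2(16.00) + 2(1.008) = 74.096 g/mol.
M(NaCl) = 22.99 + 35.45 = 58.44 g/mol.
n(Ca(OH)2) = 251.07 / 74.096 = 3.38844 mol.
Reaction (1): Ca(OH)2→CaCO3 ratio 1:1 ⇒ n(CaCO3) = 3.38844 mol.
Reaction (2): CaCO3→CaCl2 ratio 1:1 ⇒ n(CaCl2) = 3.38844 mol.
Reaction (3): CaCl2→NaCl ratio 3:6 ⇒ n(NaCl) = 6.77688 mol.
Mass of NaCl = 6.77688 × 58.44 = 396.041 g.

396.04 g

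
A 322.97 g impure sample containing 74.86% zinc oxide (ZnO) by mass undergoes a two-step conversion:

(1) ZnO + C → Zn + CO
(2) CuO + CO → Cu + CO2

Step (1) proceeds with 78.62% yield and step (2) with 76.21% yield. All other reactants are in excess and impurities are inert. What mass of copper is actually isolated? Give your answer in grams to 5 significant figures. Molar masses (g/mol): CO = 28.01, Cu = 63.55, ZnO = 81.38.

Pure ZnO = 322.97 × 0.7486 = 241.775 g.
n(ZnO) = 241.775 / 81.38 = 2.97094 mol.
Step 1 (ZnO:CO = 1:1): theoretical n(CO) = 2.97094 mol; at 78.62% yield, n(CO) = 2.33576 mol.
Step 2 (CO:Cu = 1:1): theoretical n(Cu) = 2.33576 mol, so theoretical mass = 2.33576 × 63.55 = 148.437 g.
At 76.21% yield, actual mass of Cu = 148.437 × 0.7621 = 113.124 g.

113.12 g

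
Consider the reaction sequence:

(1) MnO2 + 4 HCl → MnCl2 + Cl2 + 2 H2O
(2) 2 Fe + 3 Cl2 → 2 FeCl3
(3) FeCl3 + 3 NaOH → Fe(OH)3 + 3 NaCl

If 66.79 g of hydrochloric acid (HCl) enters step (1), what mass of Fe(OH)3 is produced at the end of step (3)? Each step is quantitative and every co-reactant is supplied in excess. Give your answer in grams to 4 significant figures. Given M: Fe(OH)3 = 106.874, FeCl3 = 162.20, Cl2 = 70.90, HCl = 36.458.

n(HCl) = 66.79 / 36.458 = 1.8320 mol.
Reaction (1): HCl→Cl2 ratio 4:1 ⇒ n(Cl2) = 0.45799 mol.
Reaction (2): Cl2→FeCl3 ratio 3:2 ⇒ n(FeCl3) = 0.30533 mol.
Reaction (3): FeCl3→Fe(OH)3 ratio 1:1 ⇒ n(Fe(OH)3) = 0.30533 mol.
Mass of Fe(OH)3 = 0.30533 × 106.874 = 32.632 g.

32.63 g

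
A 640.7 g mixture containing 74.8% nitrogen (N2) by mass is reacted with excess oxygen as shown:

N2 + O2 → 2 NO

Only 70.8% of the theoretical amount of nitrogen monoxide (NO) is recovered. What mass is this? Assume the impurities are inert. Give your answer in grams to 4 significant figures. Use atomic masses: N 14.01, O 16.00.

726.8 g

Pure N2 available = 640.7 g × 0.748 = 479.24 g.
M(N2) = 2(14.01) = 28.02 g/mol.
M(NO) = 14.01 + 16.00 = 30.01 g/mol.
n(N2) = 479.24 g / 28.02 g/mol = 17.104 mol.
From the equation the N2:NO mole ratio is 1:2, so n(NO) = 17.104 × 2/1 = 34.207 mol.
Mass of NO = 34.207 mol × 30.01 g/mol = 1026.6 g.
Actual mass collected = 1026.6 g × 0.708 = 726.80 g.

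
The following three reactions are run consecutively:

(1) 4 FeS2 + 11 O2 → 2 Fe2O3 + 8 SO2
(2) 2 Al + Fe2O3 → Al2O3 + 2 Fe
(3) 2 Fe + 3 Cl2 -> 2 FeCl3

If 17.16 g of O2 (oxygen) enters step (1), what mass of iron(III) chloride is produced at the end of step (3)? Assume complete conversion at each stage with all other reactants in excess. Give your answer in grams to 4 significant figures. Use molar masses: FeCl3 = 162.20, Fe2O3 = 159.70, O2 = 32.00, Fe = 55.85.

31.63 g

n(O2) = 17.16 / 32.00 = 0.53625 mol.
Reaction (1): O2→Fe2O3 ratio 11:2 ⇒ n(Fe2O3) = 0.097500 mol.
Reaction (2): Fe2O3→Fe ratio 1:2 ⇒ n(Fe) = 0.19500 mol.
Reaction (3): Fe→FeCl3 ratio 2:2 ⇒ n(FeCl3) = 0.19500 mol.
Mass of FeCl3 = 0.19500 × 162.20 = 31.629 g.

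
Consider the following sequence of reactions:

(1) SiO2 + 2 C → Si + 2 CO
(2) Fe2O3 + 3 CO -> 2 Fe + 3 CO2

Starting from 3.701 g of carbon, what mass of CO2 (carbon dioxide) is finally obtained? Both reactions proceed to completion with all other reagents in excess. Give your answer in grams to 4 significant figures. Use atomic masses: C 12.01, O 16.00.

13.56 g

M(C) = 12.01 g/mol.
M(CO2) = 12.01 + 2(16.00) = 44.01 g/mol.
n(C) = 3.7010 / 12.01 = 0.30816 mol.
Step 1 gives a 2:2 ratio of C to CO, so n(CO) = 0.30816 mol.
In step 2 the CO:CO2 ratio is 3:3, so n(CO2) = 0.30816 mol.
Mass of CO2 = 0.30816 × 44.01 = 13.562 g.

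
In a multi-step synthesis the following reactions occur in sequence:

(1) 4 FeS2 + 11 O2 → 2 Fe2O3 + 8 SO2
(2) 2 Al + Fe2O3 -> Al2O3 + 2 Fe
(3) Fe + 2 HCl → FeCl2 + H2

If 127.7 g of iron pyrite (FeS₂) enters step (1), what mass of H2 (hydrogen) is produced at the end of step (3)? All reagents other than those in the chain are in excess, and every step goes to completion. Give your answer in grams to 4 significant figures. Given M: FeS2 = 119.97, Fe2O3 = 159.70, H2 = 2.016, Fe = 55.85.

n(FeS2) = 127.7 / 119.97 = 1.0644 mol.
Reaction (1): FeS2→Fe2O3 ratio 4:2 ⇒ n(Fe2O3) = 0.53222 mol.
Reaction (2): Fe2O3→Fe ratio 1:2 ⇒ n(Fe) = 1.0644 mol.
Reaction (3): Fe→H2 ratio 1:1 ⇒ n(H2) = 1.0644 mol.
Mass of H2 = 1.0644 × 2.016 = 2.1459 g.

2.146 g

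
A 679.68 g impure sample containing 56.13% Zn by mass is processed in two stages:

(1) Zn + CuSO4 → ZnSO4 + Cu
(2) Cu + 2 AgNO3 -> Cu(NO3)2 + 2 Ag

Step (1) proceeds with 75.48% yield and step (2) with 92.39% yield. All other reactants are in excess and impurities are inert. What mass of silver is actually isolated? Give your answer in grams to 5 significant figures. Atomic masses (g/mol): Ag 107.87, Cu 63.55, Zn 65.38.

877.89 g

Pure Zn = 679.68 × 0.5613 = 381.504 g.
M(Zn) = 65.38 g/mol.
M(Ag) = 107.87 g/mol.
n(Zn) = 381.504 / 65.38 = 5.83518 mol.
Step 1 (Zn:Cu = 1:1): theoretical n(Cu) = 5.83518 mol; at 75.48% yield, n(Cu) = 4.40440 mol.
Step 2 (Cu:Ag = 1:2): theoretical n(Ag) = 8.80880 mol, so theoretical mass = 8.80880 × 107.87 = 950.205 g.
At 92.39% yield, actual mass of Ag = 950.205 × 0.9239 = 877.894 g.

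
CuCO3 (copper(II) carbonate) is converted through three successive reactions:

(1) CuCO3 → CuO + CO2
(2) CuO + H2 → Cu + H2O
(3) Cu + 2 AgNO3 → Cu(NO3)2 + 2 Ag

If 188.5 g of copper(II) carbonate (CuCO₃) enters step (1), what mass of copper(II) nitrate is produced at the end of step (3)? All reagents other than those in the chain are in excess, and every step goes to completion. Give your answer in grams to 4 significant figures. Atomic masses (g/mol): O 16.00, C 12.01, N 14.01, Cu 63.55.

M(CuCO3) = 63.55 + 12.01 + 3(16.00) = 123.56 g/mol.
M(Cu(NO3)2) = 63.55 + 2(14.01) + 6(16.00) = 187.57 g/mol.
n(CuCO3) = 188.5 / 123.56 = 1.5256 mol.
Reaction (1): CuCO3→CuO ratio 1:1 ⇒ n(CuO) = 1.5256 mol.
Reaction (2): CuO→Cu ratio 1:1 ⇒ n(Cu) = 1.5256 mol.
Reaction (3): Cu→Cu(NO3)2 ratio 1:1 ⇒ n(Cu(NO3)2) = 1.5256 mol.
Mass of Cu(NO3)2 = 1.5256 × 187.57 = 286.15 g.

286.2 g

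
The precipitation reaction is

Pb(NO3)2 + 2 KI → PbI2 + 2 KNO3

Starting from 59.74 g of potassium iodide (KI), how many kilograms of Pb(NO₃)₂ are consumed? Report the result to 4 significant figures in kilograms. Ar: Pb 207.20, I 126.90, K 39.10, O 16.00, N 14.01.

M(KI) = 39.10 + 126.90 = 166.00 g/mol.
M(Pb(NO3)2) = 207.20 + 2(14.01) + 6(16.00) = 331.22 g/mol.
n(KI) = 59.740 g / 166.00 g/mol = 0.35988 mol.
From the equation the KI:Pb(NO3)2 mole ratio is 2:1, so n(Pb(NO3)2) = 0.35988 × 1/2 = 0.17994 mol.
Mass of Pb(NO3)2 = 0.17994 mol × 331.22 g/mol = 59.600 g.
Converting to kg: 59.600 g = 0.05960 kg.

0.05960 kg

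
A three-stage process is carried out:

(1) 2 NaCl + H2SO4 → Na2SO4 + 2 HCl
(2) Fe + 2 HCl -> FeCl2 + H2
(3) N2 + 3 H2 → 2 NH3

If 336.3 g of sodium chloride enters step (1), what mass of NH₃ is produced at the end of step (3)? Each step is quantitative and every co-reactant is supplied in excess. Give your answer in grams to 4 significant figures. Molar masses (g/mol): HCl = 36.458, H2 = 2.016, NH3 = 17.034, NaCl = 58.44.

32.67 g

n(NaCl) = 336.3 / 58.44 = 5.7546 mol.
Reaction (1): NaCl→HCl ratio 2:2 ⇒ n(HCl) = 5.7546 mol.
Reaction (2): HCl→H2 ratio 2:1 ⇒ n(H2) = 2.8773 mol.
Reaction (3): H2→NH3 ratio 3:2 ⇒ n(NH3) = 1.9182 mol.
Mass of NH3 = 1.9182 × 17.034 = 32.675 g.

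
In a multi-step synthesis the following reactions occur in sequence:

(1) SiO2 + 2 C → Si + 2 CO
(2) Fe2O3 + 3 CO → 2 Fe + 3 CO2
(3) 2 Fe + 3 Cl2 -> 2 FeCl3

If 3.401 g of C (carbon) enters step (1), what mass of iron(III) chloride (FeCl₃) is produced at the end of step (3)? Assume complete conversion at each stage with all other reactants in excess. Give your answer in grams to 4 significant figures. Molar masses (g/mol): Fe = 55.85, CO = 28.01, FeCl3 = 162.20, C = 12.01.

30.62 g

n(C) = 3.401 / 12.01 = 0.28318 mol.
Reaction (1): C→CO ratio 2:2 ⇒ n(CO) = 0.28318 mol.
Reaction (2): CO→Fe ratio 3:2 ⇒ n(Fe) = 0.18879 mol.
Reaction (3): Fe→FeCl3 ratio 2:2 ⇒ n(FeCl3) = 0.18879 mol.
Mass of FeCl3 = 0.18879 × 162.20 = 30.621 g.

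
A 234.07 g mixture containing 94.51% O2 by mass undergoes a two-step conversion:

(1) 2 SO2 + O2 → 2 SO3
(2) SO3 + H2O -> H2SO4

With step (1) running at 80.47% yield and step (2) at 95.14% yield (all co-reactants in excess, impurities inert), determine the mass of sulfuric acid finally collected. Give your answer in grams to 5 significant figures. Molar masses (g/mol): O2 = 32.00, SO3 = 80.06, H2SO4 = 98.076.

1038.2 g

Pure O2 = 234.07 × 0.9451 = 221.220 g.
n(O2) = 221.220 / 32.00 = 6.91311 mol.
Step 1 (O2:SO3 = 1:2): theoretical n(SO3) = 13.8262 mol; at 80.47% yield, n(SO3) = 11.1260 mol.
Step 2 (SO3:H2SO4 = 1:1): theoretical n(H2SO4) = 11.1260 mol, so theoretical mass = 11.1260 × 98.076 = 1091.19 g.
At 95.14% yield, actual mass of H2SO4 = 1091.19 × 0.9514 = 1038.16 g.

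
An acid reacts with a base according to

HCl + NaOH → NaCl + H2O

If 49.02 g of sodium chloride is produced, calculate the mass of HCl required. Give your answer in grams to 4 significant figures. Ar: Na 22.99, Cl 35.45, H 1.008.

M(NaCl) = 22.99 + 35.45 = 58.44 g/mol.
M(HCl) = 1.008 + 35.45 = 36.458 g/mol.
n(NaCl) = 49.020 g / 58.44 g/mol = 0.83881 mol.
From the equation the NaCl:HCl mole ratio is 1:1, so n(HCl) = 0.83881 × 1/1 = 0.83881 mol.
Mass of HCl = 0.83881 mol × 36.458 g/mol = 30.581 g.

30.58 g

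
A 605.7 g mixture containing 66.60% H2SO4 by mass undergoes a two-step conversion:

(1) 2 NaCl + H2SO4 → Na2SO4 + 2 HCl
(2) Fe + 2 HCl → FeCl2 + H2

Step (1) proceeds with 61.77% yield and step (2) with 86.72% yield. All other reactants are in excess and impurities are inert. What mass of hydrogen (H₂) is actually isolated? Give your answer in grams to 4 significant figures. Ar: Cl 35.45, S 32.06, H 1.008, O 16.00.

Pure H2SO4 = 605.7 × 0.6660 = 403.40 g.
M(H2SO4) = 2(1.008) + 32.06 + 4(16.00) = 98.076 g/mol.
M(H2) = 2(1.008) = 2.016 g/mol.
n(H2SO4) = 403.40 / 98.076 = 4.1131 mol.
Step 1 (H2SO4:HCl = 1:2): theoretical n(HCl) = 8.2262 mol; at 61.77% yield, n(HCl) = 5.0813 mol.
Step 2 (HCl:H2 = 2:1): theoretical n(H2) = 2.5407 mol, so theoretical mass = 2.5407 × 2.016 = 5.1220 g.
At 86.72% yield, actual mass of H2 = 5.1220 × 0.8672 = 4.4418 g.

4.442 g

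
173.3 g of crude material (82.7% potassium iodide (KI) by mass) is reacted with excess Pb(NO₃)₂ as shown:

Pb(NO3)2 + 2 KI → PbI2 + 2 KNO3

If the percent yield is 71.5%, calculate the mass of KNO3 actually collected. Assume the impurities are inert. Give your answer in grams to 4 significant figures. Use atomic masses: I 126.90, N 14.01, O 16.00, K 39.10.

62.42 g

Pure KI available = 173.3 g × 0.827 = 143.32 g.
M(KI) = 39.10 + 126.90 = 166.00 g/mol.
M(KNO3) = 39.10 + 14.01 + 3(16.00) = 101.11 g/mol.
n(KI) = 143.32 g / 166.00 g/mol = 0.86337 mol.
From the equation the KI:KNO3 mole ratio is 2:2, so n(KNO3) = 0.86337 × 2/2 = 0.86337 mol.
Mass of KNO3 = 0.86337 mol × 101.11 g/mol = 87.295 g.
Actual mass collected = 87.295 g × 0.715 = 62.416 g.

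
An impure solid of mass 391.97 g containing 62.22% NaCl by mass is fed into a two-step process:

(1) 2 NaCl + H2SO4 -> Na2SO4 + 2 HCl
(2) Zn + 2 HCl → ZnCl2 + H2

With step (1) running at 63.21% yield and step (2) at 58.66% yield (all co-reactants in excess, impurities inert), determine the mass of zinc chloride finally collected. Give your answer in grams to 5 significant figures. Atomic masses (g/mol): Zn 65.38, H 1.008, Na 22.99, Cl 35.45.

105.44 g

Pure NaCl = 391.97 × 0.6222 = 243.884 g.
M(NaCl) = 22.99 + 35.45 = 58.44 g/mol.
M(ZnCl2) = 65.38 + 2(35.45) = 136.28 g/mol.
n(NaCl) = 243.884 / 58.44 = 4.17323 mol.
Step 1 (NaCl:HCl = 2:2): theoretical n(HCl) = 4.17323 mol; at 63.21% yield, n(HCl) = 2.63790 mol.
Step 2 (HCl:ZnCl2 = 2:1): theoretical n(ZnCl2) = 1.31895 mol, so theoretical mass = 1.31895 × 136.28 = 179.747 g.
At 58.66% yield, actual mass of ZnCl2 = 179.747 × 0.5866 = 105.439 g.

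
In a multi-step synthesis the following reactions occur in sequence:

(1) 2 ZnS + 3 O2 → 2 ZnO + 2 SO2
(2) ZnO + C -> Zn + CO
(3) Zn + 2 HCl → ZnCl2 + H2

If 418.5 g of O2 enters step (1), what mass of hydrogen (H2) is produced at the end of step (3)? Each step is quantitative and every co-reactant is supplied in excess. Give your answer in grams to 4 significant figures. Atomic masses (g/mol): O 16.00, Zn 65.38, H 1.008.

17.58 g

M(O2) = 2(16.00) = 32.00 g/mol.
M(H2) = 2(1.008) = 2.016 g/mol.
n(O2) = 418.5 / 32.00 = 13.078 mol.
Reaction (1): O2→ZnO ratio 3:2 ⇒ n(ZnO) = 8.7188 mol.
Reaction (2): ZnO→Zn ratio 1:1 ⇒ n(Zn) = 8.7188 mol.
Reaction (3): Zn→H2 ratio 1:1 ⇒ n(H2) = 8.7188 mol.
Mass of H2 = 8.7188 × 2.016 = 17.577 g.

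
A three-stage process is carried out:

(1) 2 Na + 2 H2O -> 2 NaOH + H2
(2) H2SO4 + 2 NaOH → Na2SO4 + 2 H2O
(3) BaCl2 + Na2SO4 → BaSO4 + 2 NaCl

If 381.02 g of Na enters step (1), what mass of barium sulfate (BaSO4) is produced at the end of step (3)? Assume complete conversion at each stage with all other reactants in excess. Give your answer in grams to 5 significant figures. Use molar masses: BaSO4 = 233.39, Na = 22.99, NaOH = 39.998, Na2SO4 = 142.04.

n(Na) = 381.02 / 22.99 = 16.5733 mol.
Reaction (1): Na→NaOH ratio 2:2 ⇒ n(NaOH) = 16.5733 mol.
Reaction (2): NaOH→Na2SO4 ratio 2:1 ⇒ n(Na2SO4) = 8.28665 mol.
Reaction (3): Na2SO4→BaSO4 ratio 1:1 ⇒ n(BaSO4) = 8.28665 mol.
Mass of BaSO4 = 8.28665 × 233.39 = 1934.02 g.

1934.0 g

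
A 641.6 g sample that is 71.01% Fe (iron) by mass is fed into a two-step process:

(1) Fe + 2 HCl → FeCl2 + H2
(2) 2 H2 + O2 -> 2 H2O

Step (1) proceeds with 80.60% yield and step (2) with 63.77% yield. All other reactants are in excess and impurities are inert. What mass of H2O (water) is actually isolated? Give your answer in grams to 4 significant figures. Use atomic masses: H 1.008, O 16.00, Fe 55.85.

75.54 g

Pure Fe = 641.6 × 0.7101 = 455.60 g.
M(Fe) = 55.85 g/mol.
M(H2O) = 2(1.008) + 16.00 = 18.016 g/mol.
n(Fe) = 455.60 / 55.85 = 8.1576 mol.
Step 1 (Fe:H2 = 1:1): theoretical n(H2) = 8.1576 mol; at 80.60% yield, n(H2) = 6.5750 mol.
Step 2 (H2:H2O = 2:2): theoretical n(H2O) = 6.5750 mol, so theoretical mass = 6.5750 × 18.016 = 118.46 g.
At 63.77% yield, actual mass of H2O = 118.46 × 0.6377 = 75.539 g.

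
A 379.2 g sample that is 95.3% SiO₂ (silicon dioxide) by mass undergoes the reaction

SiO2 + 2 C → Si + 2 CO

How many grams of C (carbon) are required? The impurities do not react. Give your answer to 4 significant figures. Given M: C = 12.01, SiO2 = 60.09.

Mass of pure SiO2 = 379.2 g × 0.953 = 361.38 g.
n(SiO2) = 361.38 g / 60.09 g/mol = 6.0139 mol.
From the equation the SiO2:C mole ratio is 1:2, so n(C) = 6.0139 × 2/1 = 12.028 mol.
Mass of C = 12.028 mol × 12.01 g/mol = 144.45 g.

144.5 g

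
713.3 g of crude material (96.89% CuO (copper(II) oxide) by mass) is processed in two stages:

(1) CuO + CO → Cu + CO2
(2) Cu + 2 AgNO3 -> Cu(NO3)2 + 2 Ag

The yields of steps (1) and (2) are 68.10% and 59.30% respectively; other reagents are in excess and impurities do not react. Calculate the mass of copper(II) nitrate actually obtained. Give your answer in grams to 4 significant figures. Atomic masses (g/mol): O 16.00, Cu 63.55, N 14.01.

658.1 g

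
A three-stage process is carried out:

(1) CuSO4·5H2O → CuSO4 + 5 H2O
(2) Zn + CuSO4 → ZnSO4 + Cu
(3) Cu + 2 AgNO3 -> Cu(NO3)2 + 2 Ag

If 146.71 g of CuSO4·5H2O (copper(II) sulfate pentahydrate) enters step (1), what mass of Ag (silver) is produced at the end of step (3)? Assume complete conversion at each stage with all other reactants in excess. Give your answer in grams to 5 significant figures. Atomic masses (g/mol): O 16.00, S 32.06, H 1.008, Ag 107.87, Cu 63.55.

126.76 g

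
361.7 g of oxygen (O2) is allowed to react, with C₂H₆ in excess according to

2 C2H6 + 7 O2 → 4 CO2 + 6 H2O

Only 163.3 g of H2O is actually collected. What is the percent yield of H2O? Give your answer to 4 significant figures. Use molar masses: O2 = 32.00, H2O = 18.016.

93.56 %

n(O2) = 361.70 g / 32.00 g/mol = 11.303 mol.
From the equation the O2:H2O mole ratio is 7:6, so n(H2O) = 11.303 × 6/7 = 9.6884 mol.
Mass of H2O = 9.6884 mol × 18.016 g/mol = 174.55 g.
This is the theoretical yield. Percent yield = 163.3 g / 174.55 g × 100% = 93.557%.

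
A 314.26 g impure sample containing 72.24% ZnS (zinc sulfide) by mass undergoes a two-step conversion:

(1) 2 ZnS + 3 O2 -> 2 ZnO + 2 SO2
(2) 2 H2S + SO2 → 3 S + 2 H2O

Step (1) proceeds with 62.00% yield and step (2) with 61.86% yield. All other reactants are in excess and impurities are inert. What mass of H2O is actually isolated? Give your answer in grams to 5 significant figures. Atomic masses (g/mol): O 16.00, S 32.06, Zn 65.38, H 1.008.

32.197 g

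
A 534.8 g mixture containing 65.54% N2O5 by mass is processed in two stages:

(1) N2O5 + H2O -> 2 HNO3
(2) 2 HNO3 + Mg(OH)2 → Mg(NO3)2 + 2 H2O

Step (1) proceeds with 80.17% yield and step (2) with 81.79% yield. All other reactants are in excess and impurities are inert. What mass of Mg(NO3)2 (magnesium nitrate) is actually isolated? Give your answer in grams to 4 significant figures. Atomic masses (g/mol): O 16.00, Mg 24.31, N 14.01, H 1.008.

315.6 g

Pure N2O5 = 534.8 × 0.6554 = 350.51 g.
M(N2O5) = 2(14.01) + 5(16.00) = 108.02 g/mol.
M(Mg(NO3)2) = 24.31 + 2(14.01) + 6(16.00) = 148.33 g/mol.
n(N2O5) = 350.51 / 108.02 = 3.2448 mol.
Step 1 (N2O5:HNO3 = 1:2): theoretical n(HNO3) = 6.4897 mol; at 80.17% yield, n(HNO3) = 5.2028 mol.
Step 2 (HNO3:Mg(NO3)2 = 2:1): theoretical n(Mg(NO3)2) = 2.6014 mol, so theoretical mass = 2.6014 × 148.33 = 385.86 g.
At 81.79% yield, actual mass of Mg(NO3)2 = 385.86 × 0.8179 = 315.60 g.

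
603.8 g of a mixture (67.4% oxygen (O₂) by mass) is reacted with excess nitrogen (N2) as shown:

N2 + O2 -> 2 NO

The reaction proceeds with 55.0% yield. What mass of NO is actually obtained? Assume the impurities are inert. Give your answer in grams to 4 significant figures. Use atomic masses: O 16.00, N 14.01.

Pure O2 available = 603.8 g × 0.674 = 406.96 g.
M(O2) = 2(16.00) = 32.00 g/mol.
M(NO) = 14.01 + 16.00 = 30.01 g/mol.
n(O2) = 406.96 g / 32.00 g/mol = 12.718 mol.
From the equation the O2:NO mole ratio is 1:2, so n(NO) = 12.718 × 2/1 = 25.435 mol.
Mass of NO = 25.435 mol × 30.01 g/mol = 763.31 g.
Actual mass collected = 763.31 g × 0.550 = 419.82 g.

419.8 g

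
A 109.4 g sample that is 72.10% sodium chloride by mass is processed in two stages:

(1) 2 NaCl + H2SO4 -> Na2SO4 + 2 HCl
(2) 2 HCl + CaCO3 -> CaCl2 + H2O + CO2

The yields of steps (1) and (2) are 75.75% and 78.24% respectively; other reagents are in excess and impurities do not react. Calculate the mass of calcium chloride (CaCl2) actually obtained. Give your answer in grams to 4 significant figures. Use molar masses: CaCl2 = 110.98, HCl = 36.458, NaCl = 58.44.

44.39 g

Pure NaCl = 109.4 × 0.7210 = 78.877 g.
n(NaCl) = 78.877 / 58.44 = 1.3497 mol.
Step 1 (NaCl:HCl = 2:2): theoretical n(HCl) = 1.3497 mol; at 75.75% yield, n(HCl) = 1.0224 mol.
Step 2 (HCl:CaCl2 = 2:1): theoretical n(CaCl2) = 0.51120 mol, so theoretical mass = 0.51120 × 110.98 = 56.734 g.
At 78.24% yield, actual mass of CaCl2 = 56.734 × 0.7824 = 44.388 g.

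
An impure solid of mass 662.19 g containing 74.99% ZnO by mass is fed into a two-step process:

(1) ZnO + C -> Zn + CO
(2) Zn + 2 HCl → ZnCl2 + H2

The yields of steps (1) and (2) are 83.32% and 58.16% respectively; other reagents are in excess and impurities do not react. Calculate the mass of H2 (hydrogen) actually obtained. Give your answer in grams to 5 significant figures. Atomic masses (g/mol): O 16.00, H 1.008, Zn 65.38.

Pure ZnO = 662.19 × 0.7499 = 496.576 g.
M(ZnO) = 65.38 + 16.00 = 81.38 g/mol.
M(H2) = 2(1.008) = 2.016 g/mol.
n(ZnO) = 496.576 / 81.38 = 6.10194 mol.
Step 1 (ZnO:Zn = 1:1): theoretical n(Zn) = 6.10194 mol; at 83.32% yield, n(Zn) = 5.08414 mol.
Step 2 (Zn:H2 = 1:1): theoretical n(H2) = 5.08414 mol, so theoretical mass = 5.08414 × 2.016 = 10.2496 g.
At 58.16% yield, actual mass of H2 = 10.2496 × 0.5816 = 5.96118 g.

5.9612 g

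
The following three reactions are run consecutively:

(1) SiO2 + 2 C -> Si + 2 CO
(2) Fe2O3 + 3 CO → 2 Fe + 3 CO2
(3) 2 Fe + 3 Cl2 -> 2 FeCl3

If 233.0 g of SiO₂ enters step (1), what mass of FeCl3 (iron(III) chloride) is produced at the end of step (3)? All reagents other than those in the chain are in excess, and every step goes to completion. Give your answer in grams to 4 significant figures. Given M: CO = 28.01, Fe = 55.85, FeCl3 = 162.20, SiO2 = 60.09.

n(SiO2) = 233.0 / 60.09 = 3.8775 mol.
Reaction (1): SiO2→CO ratio 1:2 ⇒ n(CO) = 7.7550 mol.
Reaction (2): CO→Fe ratio 3:2 ⇒ n(Fe) = 5.1700 mol.
Reaction (3): Fe→FeCl3 ratio 2:2 ⇒ n(FeCl3) = 5.1700 mol.
Mass of FeCl3 = 5.1700 × 162.20 = 838.58 g.

838.6 g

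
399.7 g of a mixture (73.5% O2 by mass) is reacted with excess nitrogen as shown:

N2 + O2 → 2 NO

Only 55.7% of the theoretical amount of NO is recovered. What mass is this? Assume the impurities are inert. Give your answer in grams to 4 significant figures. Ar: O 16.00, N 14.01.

306.9 g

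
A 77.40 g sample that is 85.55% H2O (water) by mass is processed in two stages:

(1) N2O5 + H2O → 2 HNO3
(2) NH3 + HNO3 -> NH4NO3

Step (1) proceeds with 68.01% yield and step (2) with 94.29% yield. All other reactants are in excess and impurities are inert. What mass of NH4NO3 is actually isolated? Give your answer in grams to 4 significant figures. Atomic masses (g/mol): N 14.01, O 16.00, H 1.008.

377.3 g

Pure H2O = 77.40 × 0.8555 = 66.216 g.
M(H2O) = 2(1.008) + 16.00 = 18.016 g/mol.
M(NH4NO3) = 2(14.01) + 4(1.008) + 3(16.00) = 80.052 g/mol.
n(H2O) = 66.216 / 18.016 = 3.6754 mol.
Step 1 (H2O:HNO3 = 1:2): theoretical n(HNO3) = 7.3508 mol; at 68.01% yield, n(HNO3) = 4.9993 mol.
Step 2 (HNO3:NH4NO3 = 1:1): theoretical n(NH4NO3) = 4.9993 mol, so theoretical mass = 4.9993 × 80.052 = 400.20 g.
At 94.29% yield, actual mass of NH4NO3 = 400.20 × 0.9429 = 377.35 g.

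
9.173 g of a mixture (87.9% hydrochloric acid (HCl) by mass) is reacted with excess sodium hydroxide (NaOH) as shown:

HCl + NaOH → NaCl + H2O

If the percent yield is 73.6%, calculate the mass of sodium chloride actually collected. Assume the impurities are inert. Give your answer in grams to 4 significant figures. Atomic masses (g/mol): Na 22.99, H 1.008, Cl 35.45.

9.513 g

Pure HCl available = 9.173 g × 0.879 = 8.0631 g.
M(HCl) = 1.008 + 35.45 = 36.458 g/mol.
M(NaCl) = 22.99 + 35.45 = 58.44 g/mol.
n(HCl) = 8.0631 g / 36.458 g/mol = 0.22116 mol.
From the equation the HCl:NaCl mole ratio is 1:1, so n(NaCl) = 0.22116 × 1/1 = 0.22116 mol.
Mass of NaCl = 0.22116 mol × 58.44 g/mol = 12.925 g.
Actual mass collected = 12.925 g × 0.736 = 9.5125 g.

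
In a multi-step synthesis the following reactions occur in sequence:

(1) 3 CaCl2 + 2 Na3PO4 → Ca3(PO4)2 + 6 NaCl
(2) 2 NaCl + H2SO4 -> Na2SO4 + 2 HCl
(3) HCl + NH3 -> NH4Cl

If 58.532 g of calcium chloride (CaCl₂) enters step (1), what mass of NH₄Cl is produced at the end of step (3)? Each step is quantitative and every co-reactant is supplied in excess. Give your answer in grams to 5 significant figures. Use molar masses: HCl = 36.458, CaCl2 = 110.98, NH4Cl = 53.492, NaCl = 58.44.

56.424 g

n(CaCl2) = 58.532 / 110.98 = 0.527410 mol.
Reaction (1): CaCl2→NaCl ratio 3:6 ⇒ n(NaCl) = 1.05482 mol.
Reaction (2): NaCl→HCl ratio 2:2 ⇒ n(HCl) = 1.05482 mol.
Reaction (3): HCl→NH4Cl ratio 1:1 ⇒ n(NH4Cl) = 1.05482 mol.
Mass of NH4Cl = 1.05482 × 53.492 = 56.4245 g.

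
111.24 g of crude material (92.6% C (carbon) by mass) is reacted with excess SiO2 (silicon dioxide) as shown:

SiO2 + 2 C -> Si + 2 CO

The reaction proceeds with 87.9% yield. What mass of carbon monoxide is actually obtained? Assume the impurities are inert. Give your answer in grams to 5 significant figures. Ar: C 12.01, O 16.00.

Pure C available = 111.24 g × 0.926 = 103.008 g.
M(C) = 12.01 g/mol.
M(CO) = 12.01 + 16.00 = 28.01 g/mol.
n(C) = 103.008 g / 12.01 g/mol = 8.57687 mol.
From the equation the C:CO mole ratio is 2:2, so n(CO) = 8.57687 × 2/2 = 8.57687 mol.
Mass of CO = 8.57687 mol × 28.01 g/mol = 240.238 g.
Actual mass collected = 240.238 g × 0.879 = 211.169 g.

211.17 g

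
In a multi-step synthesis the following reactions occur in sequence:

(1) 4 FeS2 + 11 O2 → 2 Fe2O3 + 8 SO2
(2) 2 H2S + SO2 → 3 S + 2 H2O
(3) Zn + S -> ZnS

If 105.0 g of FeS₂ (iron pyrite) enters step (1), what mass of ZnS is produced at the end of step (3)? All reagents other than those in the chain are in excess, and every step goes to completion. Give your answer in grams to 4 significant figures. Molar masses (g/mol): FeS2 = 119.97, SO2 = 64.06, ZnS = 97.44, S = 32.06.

n(FeS2) = 105.0 / 119.97 = 0.87522 mol.
Reaction (1): FeS2→SO2 ratio 4:8 ⇒ n(SO2) = 1.7504 mol.
Reaction (2): SO2→S ratio 1:3 ⇒ n(S) = 5.2513 mol.
Reaction (3): S→ZnS ratio 1:1 ⇒ n(ZnS) = 5.2513 mol.
Mass of ZnS = 5.2513 × 97.44 = 511.69 g.

511.7 g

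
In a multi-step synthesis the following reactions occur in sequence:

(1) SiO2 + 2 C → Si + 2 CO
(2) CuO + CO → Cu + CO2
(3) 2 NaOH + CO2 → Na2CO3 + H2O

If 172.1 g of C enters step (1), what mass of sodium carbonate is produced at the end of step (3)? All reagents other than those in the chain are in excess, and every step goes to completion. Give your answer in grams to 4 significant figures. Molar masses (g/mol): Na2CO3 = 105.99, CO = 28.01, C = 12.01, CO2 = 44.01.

n(C) = 172.1 / 12.01 = 14.330 mol.
Reaction (1): C→CO ratio 2:2 ⇒ n(CO) = 14.330 mol.
Reaction (2): CO→CO2 ratio 1:1 ⇒ n(CO2) = 14.330 mol.
Reaction (3): CO2→Na2CO3 ratio 1:1 ⇒ n(Na2CO3) = 14.330 mol.
Mass of Na2CO3 = 14.330 × 105.99 = 1518.8 g.

1519 g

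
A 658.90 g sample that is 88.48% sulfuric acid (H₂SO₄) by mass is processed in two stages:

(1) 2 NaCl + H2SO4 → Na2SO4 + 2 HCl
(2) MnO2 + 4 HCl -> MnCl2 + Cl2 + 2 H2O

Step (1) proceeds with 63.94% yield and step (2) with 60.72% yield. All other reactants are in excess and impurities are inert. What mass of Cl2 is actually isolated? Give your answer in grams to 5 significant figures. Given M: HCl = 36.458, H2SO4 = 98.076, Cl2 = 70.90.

81.813 g

Pure H2SO4 = 658.90 × 0.8848 = 582.995 g.
n(H2SO4) = 582.995 / 98.076 = 5.94432 mol.
Step 1 (H2SO4:HCl = 1:2): theoretical n(HCl) = 11.8886 mol; at 63.94% yield, n(HCl) = 7.60159 mol.
Step 2 (HCl:Cl2 = 4:1): theoretical n(Cl2) = 1.90040 mol, so theoretical mass = 1.90040 × 70.90 = 134.738 g.
At 60.72% yield, actual mass of Cl2 = 134.738 × 0.6072 = 81.8130 g.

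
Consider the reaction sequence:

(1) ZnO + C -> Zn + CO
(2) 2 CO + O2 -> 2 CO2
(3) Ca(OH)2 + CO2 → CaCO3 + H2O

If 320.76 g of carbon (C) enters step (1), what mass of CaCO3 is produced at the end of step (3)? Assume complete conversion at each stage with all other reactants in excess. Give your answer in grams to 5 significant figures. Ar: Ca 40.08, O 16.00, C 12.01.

M(C) = 12.01 g/mol.
M(CaCO3) = 40.08 + 12.01 + 3(16.00) = 100.09 g/mol.
n(C) = 320.76 / 12.01 = 26.7077 mol.
Reaction (1): C→CO ratio 1:1 ⇒ n(CO) = 26.7077 mol.
Reaction (2): CO→CO2 ratio 2:2 ⇒ n(CO2) = 26.7077 mol.
Reaction (3): CO2→CaCO3 ratio 1:1 ⇒ n(CaCO3) = 26.7077 mol.
Mass of CaCO3 = 26.7077 × 100.09 = 2673.18 g.

2673.2 g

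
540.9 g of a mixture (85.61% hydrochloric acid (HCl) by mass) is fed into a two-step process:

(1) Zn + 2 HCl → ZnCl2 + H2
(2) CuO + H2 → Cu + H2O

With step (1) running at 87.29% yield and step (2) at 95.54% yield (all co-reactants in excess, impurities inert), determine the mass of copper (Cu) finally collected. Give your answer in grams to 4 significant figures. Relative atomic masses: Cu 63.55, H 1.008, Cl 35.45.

Pure HCl = 540.9 × 0.8561 = 463.06 g.
M(HCl) = 1.008 + 35.45 = 36.458 g/mol.
M(Cu) = 63.55 g/mol.
n(HCl) = 463.06 / 36.458 = 12.701 mol.
Step 1 (HCl:H2 = 2:1): theoretical n(H2) = 6.3507 mol; at 87.29% yield, n(H2) = 5.5435 mol.
Step 2 (H2:Cu = 1:1): theoretical n(Cu) = 5.5435 mol, so theoretical mass = 5.5435 × 63.55 = 352.29 g.
At 95.54% yield, actual mass of Cu = 352.29 × 0.9554 = 336.58 g.

336.6 g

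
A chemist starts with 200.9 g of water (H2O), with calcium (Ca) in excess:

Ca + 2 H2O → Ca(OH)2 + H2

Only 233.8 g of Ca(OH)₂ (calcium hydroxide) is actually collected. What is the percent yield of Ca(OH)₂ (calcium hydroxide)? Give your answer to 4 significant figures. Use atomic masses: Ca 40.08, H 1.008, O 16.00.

56.59 %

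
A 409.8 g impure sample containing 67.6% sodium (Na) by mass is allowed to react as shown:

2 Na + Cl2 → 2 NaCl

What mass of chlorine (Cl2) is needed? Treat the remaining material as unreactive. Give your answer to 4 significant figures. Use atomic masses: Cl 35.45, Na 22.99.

427.2 g

Mass of pure Na = 409.8 g × 0.676 = 277.02 g.
M(Na) = 22.99 g/mol.
M(Cl2) = 2(35.45) = 70.90 g/mol.
n(Na) = 277.02 g / 22.99 g/mol = 12.050 mol.
From the equation the Na:Cl2 mole ratio is 2:1, so n(Cl2) = 12.050 × 1/2 = 6.0249 mol.
Mass of Cl2 = 6.0249 mol × 70.90 g/mol = 427.17 g.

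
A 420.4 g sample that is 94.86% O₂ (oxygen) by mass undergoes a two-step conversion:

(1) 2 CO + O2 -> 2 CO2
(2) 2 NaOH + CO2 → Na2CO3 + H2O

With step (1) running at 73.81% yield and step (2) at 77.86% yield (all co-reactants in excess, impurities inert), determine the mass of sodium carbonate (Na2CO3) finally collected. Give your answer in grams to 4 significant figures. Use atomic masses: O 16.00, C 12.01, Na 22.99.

Pure O2 = 420.4 × 0.9486 = 398.79 g.
M(O2) = 2(16.00) = 32.00 g/mol.
M(Na2CO3) = 2(22.99) + 12.01 + 3(16.00) = 105.99 g/mol.
n(O2) = 398.79 / 32.00 = 12.462 mol.
Step 1 (O2:CO2 = 1:2): theoretical n(CO2) = 24.924 mol; at 73.81% yield, n(CO2) = 18.397 mol.
Step 2 (CO2:Na2CO3 = 1:1): theoretical n(Na2CO3) = 18.397 mol, so theoretical mass = 18.397 × 105.99 = 1949.9 g.
At 77.86% yield, actual mass of Na2CO3 = 1949.9 × 0.7786 = 1518.2 g.

1518 g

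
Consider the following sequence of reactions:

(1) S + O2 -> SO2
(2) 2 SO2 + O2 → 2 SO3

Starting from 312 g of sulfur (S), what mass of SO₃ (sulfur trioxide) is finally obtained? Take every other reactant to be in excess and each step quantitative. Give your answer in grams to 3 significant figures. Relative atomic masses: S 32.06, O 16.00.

779 g

M(S) = 32.06 g/mol.
M(SO3) = 32.06 + 3(16.00) = 80.06 g/mol.
n(S) = 312.0 / 32.06 = 9.732 mol.
Step 1 gives a 1:1 ratio of S to SO2, so n(SO2) = 9.732 mol.
In step 2 the SO2:SO3 ratio is 2:2, so n(SO3) = 9.732 mol.
Mass of SO3 = 9.732 × 80.06 = 779.1 g.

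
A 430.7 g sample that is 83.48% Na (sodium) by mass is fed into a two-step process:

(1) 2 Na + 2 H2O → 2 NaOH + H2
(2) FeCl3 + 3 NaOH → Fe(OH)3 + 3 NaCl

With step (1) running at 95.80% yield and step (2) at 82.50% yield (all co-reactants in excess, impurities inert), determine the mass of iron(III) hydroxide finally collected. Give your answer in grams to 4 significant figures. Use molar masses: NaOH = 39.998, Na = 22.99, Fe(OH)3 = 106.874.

440.3 g

Pure Na = 430.7 × 0.8348 = 359.55 g.
n(Na) = 359.55 / 22.99 = 15.639 mol.
Step 1 (Na:NaOH = 2:2): theoretical n(NaOH) = 15.639 mol; at 95.80% yield, n(NaOH) = 14.982 mol.
Step 2 (NaOH:Fe(OH)3 = 3:1): theoretical n(Fe(OH)3) = 4.9942 mol, so theoretical mass = 4.9942 × 106.874 = 533.75 g.
At 82.50% yield, actual mass of Fe(OH)3 = 533.75 × 0.8250 = 440.34 g.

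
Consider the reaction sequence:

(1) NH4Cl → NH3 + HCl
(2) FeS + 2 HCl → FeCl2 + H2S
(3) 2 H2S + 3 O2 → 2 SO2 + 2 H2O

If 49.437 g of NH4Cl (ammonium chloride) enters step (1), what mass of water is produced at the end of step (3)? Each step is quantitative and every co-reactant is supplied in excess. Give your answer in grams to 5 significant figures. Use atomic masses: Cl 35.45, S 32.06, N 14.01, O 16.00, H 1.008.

8.3251 g

M(NH4Cl) = 14.01 + 4(1.008) + 35.45 = 53.492 g/mol.
M(H2O) = 2(1.008) + 16.00 = 18.016 g/mol.
n(NH4Cl) = 49.437 / 53.492 = 0.924194 mol.
Reaction (1): NH4Cl→HCl ratio 1:1 ⇒ n(HCl) = 0.924194 mol.
Reaction (2): HCl→H2S ratio 2:1 ⇒ n(H2S) = 0.462097 mol.
Reaction (3): H2S→H2O ratio 2:2 ⇒ n(H2O) = 0.462097 mol.
Mass of H2O = 0.462097 × 18.016 = 8.32514 g.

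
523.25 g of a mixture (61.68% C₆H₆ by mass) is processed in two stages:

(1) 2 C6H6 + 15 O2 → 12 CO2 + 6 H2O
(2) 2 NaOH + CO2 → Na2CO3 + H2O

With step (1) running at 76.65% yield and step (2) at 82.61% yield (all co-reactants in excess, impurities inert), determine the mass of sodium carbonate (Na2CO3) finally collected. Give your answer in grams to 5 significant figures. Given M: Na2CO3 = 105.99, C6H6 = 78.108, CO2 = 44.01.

1663.9 g

Pure C6H6 = 523.25 × 0.6168 = 322.741 g.
n(C6H6) = 322.741 / 78.108 = 4.13198 mol.
Step 1 (C6H6:CO2 = 2:12): theoretical n(CO2) = 24.7919 mol; at 76.65% yield, n(CO2) = 19.0030 mol.
Step 2 (CO2:Na2CO3 = 1:1): theoretical n(Na2CO3) = 19.0030 mol, so theoretical mass = 19.0030 × 105.99 = 2014.12 g.
At 82.61% yield, actual mass of Na2CO3 = 2014.12 × 0.8261 = 1663.87 g.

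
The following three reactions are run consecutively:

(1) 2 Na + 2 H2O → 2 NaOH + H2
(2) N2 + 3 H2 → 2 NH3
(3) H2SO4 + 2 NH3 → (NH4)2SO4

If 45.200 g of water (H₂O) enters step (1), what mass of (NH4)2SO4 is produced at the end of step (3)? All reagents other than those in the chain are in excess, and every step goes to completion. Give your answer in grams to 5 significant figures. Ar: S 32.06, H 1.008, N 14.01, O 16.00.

55.256 g

M(H2O) = 2(1.008) + 16.00 = 18.016 g/mol.
M((NH4)2SO4) = 2(14.01) + 8(1.008) + 32.06 + 4(16.00) = 132.144 g/mol.
n(H2O) = 45.200 / 18.016 = 2.50888 mol.
Reaction (1): H2O→H2 ratio 2:1 ⇒ n(H2) = 1.25444 mol.
Reaction (2): H2→NH3 ratio 3:2 ⇒ n(NH3) = 0.836294 mol.
Reaction (3): NH3→(NH4)2SO4 ratio 2:1 ⇒ n((NH4)2SO4) = 0.418147 mol.
Mass of (NH4)2SO4 = 0.418147 × 132.144 = 55.2556 g.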